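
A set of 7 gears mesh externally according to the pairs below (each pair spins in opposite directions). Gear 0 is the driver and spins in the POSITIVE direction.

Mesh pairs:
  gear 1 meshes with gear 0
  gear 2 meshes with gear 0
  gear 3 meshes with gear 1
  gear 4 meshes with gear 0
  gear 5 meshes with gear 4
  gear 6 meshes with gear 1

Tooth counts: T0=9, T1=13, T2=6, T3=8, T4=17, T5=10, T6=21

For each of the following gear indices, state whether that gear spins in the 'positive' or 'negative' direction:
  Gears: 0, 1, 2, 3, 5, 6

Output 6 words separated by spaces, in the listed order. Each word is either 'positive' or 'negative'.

Gear 0 (driver): positive (depth 0)
  gear 1: meshes with gear 0 -> depth 1 -> negative (opposite of gear 0)
  gear 2: meshes with gear 0 -> depth 1 -> negative (opposite of gear 0)
  gear 3: meshes with gear 1 -> depth 2 -> positive (opposite of gear 1)
  gear 4: meshes with gear 0 -> depth 1 -> negative (opposite of gear 0)
  gear 5: meshes with gear 4 -> depth 2 -> positive (opposite of gear 4)
  gear 6: meshes with gear 1 -> depth 2 -> positive (opposite of gear 1)
Queried indices 0, 1, 2, 3, 5, 6 -> positive, negative, negative, positive, positive, positive

Answer: positive negative negative positive positive positive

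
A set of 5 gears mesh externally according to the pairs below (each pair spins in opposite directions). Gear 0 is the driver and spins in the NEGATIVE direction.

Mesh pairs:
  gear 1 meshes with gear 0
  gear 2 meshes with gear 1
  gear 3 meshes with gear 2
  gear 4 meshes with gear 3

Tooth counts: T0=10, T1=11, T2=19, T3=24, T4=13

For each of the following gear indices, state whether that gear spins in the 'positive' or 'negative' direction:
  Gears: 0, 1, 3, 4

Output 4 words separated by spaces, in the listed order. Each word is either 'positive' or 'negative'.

Gear 0 (driver): negative (depth 0)
  gear 1: meshes with gear 0 -> depth 1 -> positive (opposite of gear 0)
  gear 2: meshes with gear 1 -> depth 2 -> negative (opposite of gear 1)
  gear 3: meshes with gear 2 -> depth 3 -> positive (opposite of gear 2)
  gear 4: meshes with gear 3 -> depth 4 -> negative (opposite of gear 3)
Queried indices 0, 1, 3, 4 -> negative, positive, positive, negative

Answer: negative positive positive negative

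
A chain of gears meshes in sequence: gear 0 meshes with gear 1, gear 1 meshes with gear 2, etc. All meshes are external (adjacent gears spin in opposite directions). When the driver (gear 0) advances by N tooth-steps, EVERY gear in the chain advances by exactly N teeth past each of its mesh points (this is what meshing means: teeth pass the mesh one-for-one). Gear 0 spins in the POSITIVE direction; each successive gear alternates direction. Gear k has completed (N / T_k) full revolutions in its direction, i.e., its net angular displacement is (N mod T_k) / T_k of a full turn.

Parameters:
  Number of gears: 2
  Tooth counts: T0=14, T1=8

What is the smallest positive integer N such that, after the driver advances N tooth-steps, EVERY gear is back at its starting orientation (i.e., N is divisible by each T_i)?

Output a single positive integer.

Gear k returns to start when N is a multiple of T_k.
All gears at start simultaneously when N is a common multiple of [14, 8]; the smallest such N is lcm(14, 8).
Start: lcm = T0 = 14
Fold in T1=8: gcd(14, 8) = 2; lcm(14, 8) = 14 * 8 / 2 = 112 / 2 = 56
Full cycle length = 56

Answer: 56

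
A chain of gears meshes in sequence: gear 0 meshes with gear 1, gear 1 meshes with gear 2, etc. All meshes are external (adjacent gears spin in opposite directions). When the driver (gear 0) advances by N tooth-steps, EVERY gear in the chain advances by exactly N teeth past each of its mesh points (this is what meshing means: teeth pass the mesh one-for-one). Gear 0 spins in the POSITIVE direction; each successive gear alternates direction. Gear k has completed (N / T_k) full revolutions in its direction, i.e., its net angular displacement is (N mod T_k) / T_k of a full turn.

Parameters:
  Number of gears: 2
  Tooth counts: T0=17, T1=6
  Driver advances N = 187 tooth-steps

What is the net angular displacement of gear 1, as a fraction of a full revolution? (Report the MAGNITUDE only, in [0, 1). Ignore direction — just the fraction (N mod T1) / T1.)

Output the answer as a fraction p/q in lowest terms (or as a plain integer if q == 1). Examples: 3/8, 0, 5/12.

Answer: 1/6

Derivation:
Chain of 2 gears, tooth counts: [17, 6]
  gear 0: T0=17, direction=positive, advance = 187 mod 17 = 0 teeth = 0/17 turn
  gear 1: T1=6, direction=negative, advance = 187 mod 6 = 1 teeth = 1/6 turn
Gear 1: 187 mod 6 = 1
Fraction = 1 / 6 = 1/6 (gcd(1,6)=1) = 1/6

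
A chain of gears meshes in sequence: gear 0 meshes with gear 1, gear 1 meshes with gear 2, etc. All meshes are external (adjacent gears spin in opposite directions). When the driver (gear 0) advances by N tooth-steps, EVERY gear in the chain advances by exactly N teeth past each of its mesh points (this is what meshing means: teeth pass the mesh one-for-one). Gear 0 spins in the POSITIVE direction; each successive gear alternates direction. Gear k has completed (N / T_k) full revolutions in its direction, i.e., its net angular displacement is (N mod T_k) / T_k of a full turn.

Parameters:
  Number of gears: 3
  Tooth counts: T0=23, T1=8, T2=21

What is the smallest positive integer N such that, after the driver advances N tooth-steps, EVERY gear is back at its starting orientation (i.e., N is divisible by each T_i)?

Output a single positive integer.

Gear k returns to start when N is a multiple of T_k.
All gears at start simultaneously when N is a common multiple of [23, 8, 21]; the smallest such N is lcm(23, 8, 21).
Start: lcm = T0 = 23
Fold in T1=8: gcd(23, 8) = 1; lcm(23, 8) = 23 * 8 / 1 = 184 / 1 = 184
Fold in T2=21: gcd(184, 21) = 1; lcm(184, 21) = 184 * 21 / 1 = 3864 / 1 = 3864
Full cycle length = 3864

Answer: 3864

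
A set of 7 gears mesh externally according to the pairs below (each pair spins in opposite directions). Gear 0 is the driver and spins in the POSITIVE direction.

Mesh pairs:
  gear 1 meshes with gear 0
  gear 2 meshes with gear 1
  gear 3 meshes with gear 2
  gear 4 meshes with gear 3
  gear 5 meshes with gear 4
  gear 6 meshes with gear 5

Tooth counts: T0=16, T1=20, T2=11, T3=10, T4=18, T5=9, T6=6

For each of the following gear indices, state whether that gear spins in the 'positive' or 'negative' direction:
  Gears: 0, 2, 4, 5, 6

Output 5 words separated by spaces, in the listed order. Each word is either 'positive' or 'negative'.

Answer: positive positive positive negative positive

Derivation:
Gear 0 (driver): positive (depth 0)
  gear 1: meshes with gear 0 -> depth 1 -> negative (opposite of gear 0)
  gear 2: meshes with gear 1 -> depth 2 -> positive (opposite of gear 1)
  gear 3: meshes with gear 2 -> depth 3 -> negative (opposite of gear 2)
  gear 4: meshes with gear 3 -> depth 4 -> positive (opposite of gear 3)
  gear 5: meshes with gear 4 -> depth 5 -> negative (opposite of gear 4)
  gear 6: meshes with gear 5 -> depth 6 -> positive (opposite of gear 5)
Queried indices 0, 2, 4, 5, 6 -> positive, positive, positive, negative, positive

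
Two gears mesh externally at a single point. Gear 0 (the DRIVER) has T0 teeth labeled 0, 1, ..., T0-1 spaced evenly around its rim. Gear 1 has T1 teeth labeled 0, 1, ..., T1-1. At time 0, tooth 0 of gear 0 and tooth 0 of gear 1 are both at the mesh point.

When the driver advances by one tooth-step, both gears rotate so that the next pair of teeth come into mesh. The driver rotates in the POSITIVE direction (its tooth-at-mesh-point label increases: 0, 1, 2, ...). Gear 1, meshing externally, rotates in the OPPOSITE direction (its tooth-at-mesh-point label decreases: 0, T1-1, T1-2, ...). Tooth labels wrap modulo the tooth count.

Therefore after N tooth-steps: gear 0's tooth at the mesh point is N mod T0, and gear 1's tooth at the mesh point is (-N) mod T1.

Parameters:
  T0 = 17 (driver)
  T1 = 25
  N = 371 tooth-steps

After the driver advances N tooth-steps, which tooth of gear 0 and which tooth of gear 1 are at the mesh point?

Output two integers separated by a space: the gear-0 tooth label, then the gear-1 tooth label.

Gear 0 (driver, T0=17): tooth at mesh = N mod T0
  371 = 21 * 17 + 14, so 371 mod 17 = 14
  gear 0 tooth = 14
Gear 1 (driven, T1=25): tooth at mesh = (-N) mod T1
  371 = 14 * 25 + 21, so 371 mod 25 = 21
  (-371) mod 25 = (-21) mod 25 = 25 - 21 = 4
Mesh after 371 steps: gear-0 tooth 14 meets gear-1 tooth 4

Answer: 14 4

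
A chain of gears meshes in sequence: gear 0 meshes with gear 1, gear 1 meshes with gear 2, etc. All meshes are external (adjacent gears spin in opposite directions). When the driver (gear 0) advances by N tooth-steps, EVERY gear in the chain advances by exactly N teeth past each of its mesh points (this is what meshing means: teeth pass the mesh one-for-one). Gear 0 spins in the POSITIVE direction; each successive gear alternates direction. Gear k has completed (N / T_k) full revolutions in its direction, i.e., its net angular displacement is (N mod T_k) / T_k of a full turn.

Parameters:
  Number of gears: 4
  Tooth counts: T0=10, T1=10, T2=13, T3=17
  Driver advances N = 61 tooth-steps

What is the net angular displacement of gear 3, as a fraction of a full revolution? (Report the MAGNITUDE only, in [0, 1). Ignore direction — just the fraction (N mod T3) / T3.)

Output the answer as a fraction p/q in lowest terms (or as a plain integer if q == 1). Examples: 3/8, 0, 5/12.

Answer: 10/17

Derivation:
Chain of 4 gears, tooth counts: [10, 10, 13, 17]
  gear 0: T0=10, direction=positive, advance = 61 mod 10 = 1 teeth = 1/10 turn
  gear 1: T1=10, direction=negative, advance = 61 mod 10 = 1 teeth = 1/10 turn
  gear 2: T2=13, direction=positive, advance = 61 mod 13 = 9 teeth = 9/13 turn
  gear 3: T3=17, direction=negative, advance = 61 mod 17 = 10 teeth = 10/17 turn
Gear 3: 61 mod 17 = 10
Fraction = 10 / 17 = 10/17 (gcd(10,17)=1) = 10/17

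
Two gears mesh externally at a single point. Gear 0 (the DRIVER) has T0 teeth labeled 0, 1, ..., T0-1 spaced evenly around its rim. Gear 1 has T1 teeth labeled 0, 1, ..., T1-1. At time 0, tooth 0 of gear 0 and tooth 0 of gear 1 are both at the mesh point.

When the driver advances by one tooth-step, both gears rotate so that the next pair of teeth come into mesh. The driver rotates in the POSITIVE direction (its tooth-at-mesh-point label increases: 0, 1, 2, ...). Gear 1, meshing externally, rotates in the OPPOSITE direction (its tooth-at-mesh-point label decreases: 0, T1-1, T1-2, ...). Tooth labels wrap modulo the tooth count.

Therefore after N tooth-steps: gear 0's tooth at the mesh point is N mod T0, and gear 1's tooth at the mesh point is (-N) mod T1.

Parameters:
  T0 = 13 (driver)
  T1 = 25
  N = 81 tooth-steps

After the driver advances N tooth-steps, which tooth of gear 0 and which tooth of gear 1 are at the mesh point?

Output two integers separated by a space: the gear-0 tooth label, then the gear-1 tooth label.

Gear 0 (driver, T0=13): tooth at mesh = N mod T0
  81 = 6 * 13 + 3, so 81 mod 13 = 3
  gear 0 tooth = 3
Gear 1 (driven, T1=25): tooth at mesh = (-N) mod T1
  81 = 3 * 25 + 6, so 81 mod 25 = 6
  (-81) mod 25 = (-6) mod 25 = 25 - 6 = 19
Mesh after 81 steps: gear-0 tooth 3 meets gear-1 tooth 19

Answer: 3 19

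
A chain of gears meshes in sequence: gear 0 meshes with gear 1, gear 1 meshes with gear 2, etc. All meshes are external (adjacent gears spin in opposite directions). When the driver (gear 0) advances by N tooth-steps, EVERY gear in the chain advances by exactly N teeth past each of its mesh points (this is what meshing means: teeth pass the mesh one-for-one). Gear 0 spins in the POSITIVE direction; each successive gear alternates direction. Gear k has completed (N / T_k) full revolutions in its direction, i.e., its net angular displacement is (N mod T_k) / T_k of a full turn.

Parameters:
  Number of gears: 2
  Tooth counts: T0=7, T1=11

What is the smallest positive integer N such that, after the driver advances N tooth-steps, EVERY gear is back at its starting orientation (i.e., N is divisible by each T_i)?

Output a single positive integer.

Answer: 77

Derivation:
Gear k returns to start when N is a multiple of T_k.
All gears at start simultaneously when N is a common multiple of [7, 11]; the smallest such N is lcm(7, 11).
Start: lcm = T0 = 7
Fold in T1=11: gcd(7, 11) = 1; lcm(7, 11) = 7 * 11 / 1 = 77 / 1 = 77
Full cycle length = 77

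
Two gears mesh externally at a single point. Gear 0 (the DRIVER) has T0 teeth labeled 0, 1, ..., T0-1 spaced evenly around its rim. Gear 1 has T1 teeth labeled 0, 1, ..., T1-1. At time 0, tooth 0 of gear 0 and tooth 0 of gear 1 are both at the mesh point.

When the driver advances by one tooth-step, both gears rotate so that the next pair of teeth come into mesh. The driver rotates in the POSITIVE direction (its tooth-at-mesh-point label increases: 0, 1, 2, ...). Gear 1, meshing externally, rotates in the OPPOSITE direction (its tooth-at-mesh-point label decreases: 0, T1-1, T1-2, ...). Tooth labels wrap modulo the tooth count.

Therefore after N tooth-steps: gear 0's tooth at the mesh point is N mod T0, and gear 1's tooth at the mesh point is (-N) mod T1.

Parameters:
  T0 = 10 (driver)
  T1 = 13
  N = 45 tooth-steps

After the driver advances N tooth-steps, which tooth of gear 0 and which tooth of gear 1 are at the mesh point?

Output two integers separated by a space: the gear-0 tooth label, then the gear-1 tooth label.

Gear 0 (driver, T0=10): tooth at mesh = N mod T0
  45 = 4 * 10 + 5, so 45 mod 10 = 5
  gear 0 tooth = 5
Gear 1 (driven, T1=13): tooth at mesh = (-N) mod T1
  45 = 3 * 13 + 6, so 45 mod 13 = 6
  (-45) mod 13 = (-6) mod 13 = 13 - 6 = 7
Mesh after 45 steps: gear-0 tooth 5 meets gear-1 tooth 7

Answer: 5 7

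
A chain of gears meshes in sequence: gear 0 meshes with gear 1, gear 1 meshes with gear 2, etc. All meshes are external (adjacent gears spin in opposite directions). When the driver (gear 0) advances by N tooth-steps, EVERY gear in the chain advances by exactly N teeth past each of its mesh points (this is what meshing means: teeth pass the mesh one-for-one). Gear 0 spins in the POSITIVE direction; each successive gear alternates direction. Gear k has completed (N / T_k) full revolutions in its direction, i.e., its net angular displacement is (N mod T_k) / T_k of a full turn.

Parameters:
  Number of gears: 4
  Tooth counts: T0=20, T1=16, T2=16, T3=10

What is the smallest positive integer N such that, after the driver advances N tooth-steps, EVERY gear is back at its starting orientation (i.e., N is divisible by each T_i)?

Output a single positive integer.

Answer: 80

Derivation:
Gear k returns to start when N is a multiple of T_k.
All gears at start simultaneously when N is a common multiple of [20, 16, 16, 10]; the smallest such N is lcm(20, 16, 16, 10).
Start: lcm = T0 = 20
Fold in T1=16: gcd(20, 16) = 4; lcm(20, 16) = 20 * 16 / 4 = 320 / 4 = 80
Fold in T2=16: gcd(80, 16) = 16; lcm(80, 16) = 80 * 16 / 16 = 1280 / 16 = 80
Fold in T3=10: gcd(80, 10) = 10; lcm(80, 10) = 80 * 10 / 10 = 800 / 10 = 80
Full cycle length = 80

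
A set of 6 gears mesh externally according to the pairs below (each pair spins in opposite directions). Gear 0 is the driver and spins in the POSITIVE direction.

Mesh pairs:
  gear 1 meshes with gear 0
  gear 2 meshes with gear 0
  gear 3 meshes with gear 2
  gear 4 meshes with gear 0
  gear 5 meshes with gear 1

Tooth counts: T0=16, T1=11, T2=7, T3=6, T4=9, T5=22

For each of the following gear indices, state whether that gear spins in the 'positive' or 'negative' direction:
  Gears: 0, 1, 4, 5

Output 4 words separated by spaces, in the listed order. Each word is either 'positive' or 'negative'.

Answer: positive negative negative positive

Derivation:
Gear 0 (driver): positive (depth 0)
  gear 1: meshes with gear 0 -> depth 1 -> negative (opposite of gear 0)
  gear 2: meshes with gear 0 -> depth 1 -> negative (opposite of gear 0)
  gear 3: meshes with gear 2 -> depth 2 -> positive (opposite of gear 2)
  gear 4: meshes with gear 0 -> depth 1 -> negative (opposite of gear 0)
  gear 5: meshes with gear 1 -> depth 2 -> positive (opposite of gear 1)
Queried indices 0, 1, 4, 5 -> positive, negative, negative, positive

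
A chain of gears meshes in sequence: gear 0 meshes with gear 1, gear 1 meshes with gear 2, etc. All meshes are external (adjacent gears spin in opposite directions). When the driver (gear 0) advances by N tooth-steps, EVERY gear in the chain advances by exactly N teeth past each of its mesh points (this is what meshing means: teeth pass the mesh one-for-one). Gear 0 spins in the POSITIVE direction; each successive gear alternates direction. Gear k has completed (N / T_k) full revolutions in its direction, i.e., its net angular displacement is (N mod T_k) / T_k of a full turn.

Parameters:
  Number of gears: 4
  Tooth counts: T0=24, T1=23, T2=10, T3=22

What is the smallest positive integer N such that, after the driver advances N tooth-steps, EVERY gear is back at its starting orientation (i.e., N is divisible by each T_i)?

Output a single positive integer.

Answer: 30360

Derivation:
Gear k returns to start when N is a multiple of T_k.
All gears at start simultaneously when N is a common multiple of [24, 23, 10, 22]; the smallest such N is lcm(24, 23, 10, 22).
Start: lcm = T0 = 24
Fold in T1=23: gcd(24, 23) = 1; lcm(24, 23) = 24 * 23 / 1 = 552 / 1 = 552
Fold in T2=10: gcd(552, 10) = 2; lcm(552, 10) = 552 * 10 / 2 = 5520 / 2 = 2760
Fold in T3=22: gcd(2760, 22) = 2; lcm(2760, 22) = 2760 * 22 / 2 = 60720 / 2 = 30360
Full cycle length = 30360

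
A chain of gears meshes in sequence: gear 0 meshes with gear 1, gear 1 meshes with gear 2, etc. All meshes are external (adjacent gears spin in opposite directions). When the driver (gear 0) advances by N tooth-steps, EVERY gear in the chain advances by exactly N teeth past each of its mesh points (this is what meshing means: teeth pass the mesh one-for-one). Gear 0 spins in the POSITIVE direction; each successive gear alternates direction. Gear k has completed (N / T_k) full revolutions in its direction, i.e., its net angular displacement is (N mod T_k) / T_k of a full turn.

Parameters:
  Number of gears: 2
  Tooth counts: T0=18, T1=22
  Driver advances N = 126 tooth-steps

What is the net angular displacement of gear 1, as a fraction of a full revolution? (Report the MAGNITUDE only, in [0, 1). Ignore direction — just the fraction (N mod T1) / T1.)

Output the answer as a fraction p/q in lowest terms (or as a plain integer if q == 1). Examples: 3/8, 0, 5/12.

Chain of 2 gears, tooth counts: [18, 22]
  gear 0: T0=18, direction=positive, advance = 126 mod 18 = 0 teeth = 0/18 turn
  gear 1: T1=22, direction=negative, advance = 126 mod 22 = 16 teeth = 16/22 turn
Gear 1: 126 mod 22 = 16
Fraction = 16 / 22 = 8/11 (gcd(16,22)=2) = 8/11

Answer: 8/11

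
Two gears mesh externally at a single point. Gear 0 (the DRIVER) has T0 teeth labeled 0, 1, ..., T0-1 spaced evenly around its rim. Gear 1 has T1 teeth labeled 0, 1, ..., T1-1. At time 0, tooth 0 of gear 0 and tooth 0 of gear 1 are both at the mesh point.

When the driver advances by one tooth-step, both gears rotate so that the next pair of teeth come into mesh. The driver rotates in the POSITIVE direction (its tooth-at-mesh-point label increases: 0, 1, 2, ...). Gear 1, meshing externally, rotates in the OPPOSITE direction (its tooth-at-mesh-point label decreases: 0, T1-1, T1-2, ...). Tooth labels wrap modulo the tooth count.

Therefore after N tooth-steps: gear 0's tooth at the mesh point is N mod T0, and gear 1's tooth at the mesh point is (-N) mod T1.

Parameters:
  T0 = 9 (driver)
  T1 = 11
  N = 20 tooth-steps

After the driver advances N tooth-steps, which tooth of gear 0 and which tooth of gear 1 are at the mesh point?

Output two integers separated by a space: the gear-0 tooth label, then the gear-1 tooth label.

Answer: 2 2

Derivation:
Gear 0 (driver, T0=9): tooth at mesh = N mod T0
  20 = 2 * 9 + 2, so 20 mod 9 = 2
  gear 0 tooth = 2
Gear 1 (driven, T1=11): tooth at mesh = (-N) mod T1
  20 = 1 * 11 + 9, so 20 mod 11 = 9
  (-20) mod 11 = (-9) mod 11 = 11 - 9 = 2
Mesh after 20 steps: gear-0 tooth 2 meets gear-1 tooth 2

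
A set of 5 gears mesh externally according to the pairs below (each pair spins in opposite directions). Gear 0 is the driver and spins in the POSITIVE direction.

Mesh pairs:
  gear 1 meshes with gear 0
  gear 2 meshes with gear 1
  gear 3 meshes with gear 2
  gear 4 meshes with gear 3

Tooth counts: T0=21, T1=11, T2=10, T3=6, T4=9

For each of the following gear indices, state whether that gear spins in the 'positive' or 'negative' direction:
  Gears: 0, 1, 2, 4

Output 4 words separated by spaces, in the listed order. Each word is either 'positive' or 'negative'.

Answer: positive negative positive positive

Derivation:
Gear 0 (driver): positive (depth 0)
  gear 1: meshes with gear 0 -> depth 1 -> negative (opposite of gear 0)
  gear 2: meshes with gear 1 -> depth 2 -> positive (opposite of gear 1)
  gear 3: meshes with gear 2 -> depth 3 -> negative (opposite of gear 2)
  gear 4: meshes with gear 3 -> depth 4 -> positive (opposite of gear 3)
Queried indices 0, 1, 2, 4 -> positive, negative, positive, positive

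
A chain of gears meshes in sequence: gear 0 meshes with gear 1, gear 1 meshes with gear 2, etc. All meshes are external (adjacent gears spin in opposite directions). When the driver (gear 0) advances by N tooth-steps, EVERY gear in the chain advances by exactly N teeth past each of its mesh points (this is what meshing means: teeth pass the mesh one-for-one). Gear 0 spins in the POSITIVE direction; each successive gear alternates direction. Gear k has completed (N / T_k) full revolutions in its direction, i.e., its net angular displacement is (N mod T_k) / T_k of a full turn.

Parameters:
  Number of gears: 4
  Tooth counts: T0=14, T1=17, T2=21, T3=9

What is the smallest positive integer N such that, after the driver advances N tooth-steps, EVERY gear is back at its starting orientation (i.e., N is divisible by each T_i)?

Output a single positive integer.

Answer: 2142

Derivation:
Gear k returns to start when N is a multiple of T_k.
All gears at start simultaneously when N is a common multiple of [14, 17, 21, 9]; the smallest such N is lcm(14, 17, 21, 9).
Start: lcm = T0 = 14
Fold in T1=17: gcd(14, 17) = 1; lcm(14, 17) = 14 * 17 / 1 = 238 / 1 = 238
Fold in T2=21: gcd(238, 21) = 7; lcm(238, 21) = 238 * 21 / 7 = 4998 / 7 = 714
Fold in T3=9: gcd(714, 9) = 3; lcm(714, 9) = 714 * 9 / 3 = 6426 / 3 = 2142
Full cycle length = 2142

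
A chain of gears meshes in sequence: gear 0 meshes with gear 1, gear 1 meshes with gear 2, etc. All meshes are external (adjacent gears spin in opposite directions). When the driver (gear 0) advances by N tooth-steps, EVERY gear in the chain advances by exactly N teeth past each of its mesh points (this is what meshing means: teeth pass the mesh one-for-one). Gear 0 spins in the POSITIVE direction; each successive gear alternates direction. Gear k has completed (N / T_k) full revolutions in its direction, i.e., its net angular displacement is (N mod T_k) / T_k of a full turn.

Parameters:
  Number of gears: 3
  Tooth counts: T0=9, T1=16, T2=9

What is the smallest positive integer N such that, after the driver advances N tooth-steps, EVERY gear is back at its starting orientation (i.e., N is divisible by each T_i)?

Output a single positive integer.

Gear k returns to start when N is a multiple of T_k.
All gears at start simultaneously when N is a common multiple of [9, 16, 9]; the smallest such N is lcm(9, 16, 9).
Start: lcm = T0 = 9
Fold in T1=16: gcd(9, 16) = 1; lcm(9, 16) = 9 * 16 / 1 = 144 / 1 = 144
Fold in T2=9: gcd(144, 9) = 9; lcm(144, 9) = 144 * 9 / 9 = 1296 / 9 = 144
Full cycle length = 144

Answer: 144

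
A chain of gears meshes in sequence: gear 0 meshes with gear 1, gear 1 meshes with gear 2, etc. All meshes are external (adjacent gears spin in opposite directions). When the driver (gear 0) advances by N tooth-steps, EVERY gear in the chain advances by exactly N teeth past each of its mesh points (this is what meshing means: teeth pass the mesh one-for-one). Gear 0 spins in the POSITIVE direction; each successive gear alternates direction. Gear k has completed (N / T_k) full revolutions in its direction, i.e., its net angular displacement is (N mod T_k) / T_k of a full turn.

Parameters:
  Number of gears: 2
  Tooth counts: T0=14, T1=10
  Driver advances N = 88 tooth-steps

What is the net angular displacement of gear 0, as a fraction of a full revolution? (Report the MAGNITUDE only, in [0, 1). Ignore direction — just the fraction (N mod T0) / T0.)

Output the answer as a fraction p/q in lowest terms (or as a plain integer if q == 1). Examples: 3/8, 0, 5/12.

Answer: 2/7

Derivation:
Chain of 2 gears, tooth counts: [14, 10]
  gear 0: T0=14, direction=positive, advance = 88 mod 14 = 4 teeth = 4/14 turn
  gear 1: T1=10, direction=negative, advance = 88 mod 10 = 8 teeth = 8/10 turn
Gear 0: 88 mod 14 = 4
Fraction = 4 / 14 = 2/7 (gcd(4,14)=2) = 2/7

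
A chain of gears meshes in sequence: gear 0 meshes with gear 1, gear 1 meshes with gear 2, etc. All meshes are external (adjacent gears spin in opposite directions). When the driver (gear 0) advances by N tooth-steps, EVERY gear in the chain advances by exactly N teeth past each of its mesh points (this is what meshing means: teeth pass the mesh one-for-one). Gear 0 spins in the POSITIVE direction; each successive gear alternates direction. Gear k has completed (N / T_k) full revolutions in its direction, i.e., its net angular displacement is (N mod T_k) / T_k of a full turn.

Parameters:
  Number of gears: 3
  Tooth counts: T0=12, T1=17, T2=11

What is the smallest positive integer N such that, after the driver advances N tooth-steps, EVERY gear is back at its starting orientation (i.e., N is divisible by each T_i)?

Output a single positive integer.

Answer: 2244

Derivation:
Gear k returns to start when N is a multiple of T_k.
All gears at start simultaneously when N is a common multiple of [12, 17, 11]; the smallest such N is lcm(12, 17, 11).
Start: lcm = T0 = 12
Fold in T1=17: gcd(12, 17) = 1; lcm(12, 17) = 12 * 17 / 1 = 204 / 1 = 204
Fold in T2=11: gcd(204, 11) = 1; lcm(204, 11) = 204 * 11 / 1 = 2244 / 1 = 2244
Full cycle length = 2244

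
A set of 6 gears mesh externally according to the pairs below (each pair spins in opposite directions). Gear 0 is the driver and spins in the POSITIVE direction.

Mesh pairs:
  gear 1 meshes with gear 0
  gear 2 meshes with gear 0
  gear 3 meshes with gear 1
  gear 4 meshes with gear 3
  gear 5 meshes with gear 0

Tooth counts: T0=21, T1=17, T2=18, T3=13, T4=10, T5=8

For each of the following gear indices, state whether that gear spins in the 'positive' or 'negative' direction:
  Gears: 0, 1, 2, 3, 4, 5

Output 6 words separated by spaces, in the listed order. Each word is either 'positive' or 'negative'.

Gear 0 (driver): positive (depth 0)
  gear 1: meshes with gear 0 -> depth 1 -> negative (opposite of gear 0)
  gear 2: meshes with gear 0 -> depth 1 -> negative (opposite of gear 0)
  gear 3: meshes with gear 1 -> depth 2 -> positive (opposite of gear 1)
  gear 4: meshes with gear 3 -> depth 3 -> negative (opposite of gear 3)
  gear 5: meshes with gear 0 -> depth 1 -> negative (opposite of gear 0)
Queried indices 0, 1, 2, 3, 4, 5 -> positive, negative, negative, positive, negative, negative

Answer: positive negative negative positive negative negative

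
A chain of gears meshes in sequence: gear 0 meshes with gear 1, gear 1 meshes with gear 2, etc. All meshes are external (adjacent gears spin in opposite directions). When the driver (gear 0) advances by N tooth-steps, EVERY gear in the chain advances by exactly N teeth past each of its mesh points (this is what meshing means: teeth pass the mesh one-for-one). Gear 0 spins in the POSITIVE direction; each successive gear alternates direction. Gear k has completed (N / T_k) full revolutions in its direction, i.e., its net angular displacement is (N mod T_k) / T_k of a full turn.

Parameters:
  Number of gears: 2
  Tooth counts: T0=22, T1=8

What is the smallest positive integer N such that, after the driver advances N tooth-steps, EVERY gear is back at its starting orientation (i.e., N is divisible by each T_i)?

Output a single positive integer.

Answer: 88

Derivation:
Gear k returns to start when N is a multiple of T_k.
All gears at start simultaneously when N is a common multiple of [22, 8]; the smallest such N is lcm(22, 8).
Start: lcm = T0 = 22
Fold in T1=8: gcd(22, 8) = 2; lcm(22, 8) = 22 * 8 / 2 = 176 / 2 = 88
Full cycle length = 88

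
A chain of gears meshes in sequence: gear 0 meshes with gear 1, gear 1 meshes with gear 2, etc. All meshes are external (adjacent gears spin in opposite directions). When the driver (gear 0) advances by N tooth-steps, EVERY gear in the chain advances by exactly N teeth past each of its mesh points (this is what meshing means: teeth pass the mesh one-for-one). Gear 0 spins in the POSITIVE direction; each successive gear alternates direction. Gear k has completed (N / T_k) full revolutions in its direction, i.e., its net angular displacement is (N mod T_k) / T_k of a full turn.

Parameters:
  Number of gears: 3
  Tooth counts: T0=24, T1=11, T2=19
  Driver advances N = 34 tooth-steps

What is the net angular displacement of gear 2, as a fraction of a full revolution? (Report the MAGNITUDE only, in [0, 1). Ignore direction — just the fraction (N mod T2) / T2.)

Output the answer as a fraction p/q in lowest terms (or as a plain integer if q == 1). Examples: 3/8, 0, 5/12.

Answer: 15/19

Derivation:
Chain of 3 gears, tooth counts: [24, 11, 19]
  gear 0: T0=24, direction=positive, advance = 34 mod 24 = 10 teeth = 10/24 turn
  gear 1: T1=11, direction=negative, advance = 34 mod 11 = 1 teeth = 1/11 turn
  gear 2: T2=19, direction=positive, advance = 34 mod 19 = 15 teeth = 15/19 turn
Gear 2: 34 mod 19 = 15
Fraction = 15 / 19 = 15/19 (gcd(15,19)=1) = 15/19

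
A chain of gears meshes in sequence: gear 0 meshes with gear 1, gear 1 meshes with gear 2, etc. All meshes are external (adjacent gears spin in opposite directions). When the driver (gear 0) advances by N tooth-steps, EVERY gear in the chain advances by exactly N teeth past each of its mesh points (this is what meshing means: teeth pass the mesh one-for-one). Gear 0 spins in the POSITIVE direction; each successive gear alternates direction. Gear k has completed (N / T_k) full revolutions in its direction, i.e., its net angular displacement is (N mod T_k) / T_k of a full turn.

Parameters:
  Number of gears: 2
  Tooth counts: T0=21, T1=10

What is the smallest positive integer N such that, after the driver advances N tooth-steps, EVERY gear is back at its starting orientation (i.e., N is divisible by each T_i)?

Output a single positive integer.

Answer: 210

Derivation:
Gear k returns to start when N is a multiple of T_k.
All gears at start simultaneously when N is a common multiple of [21, 10]; the smallest such N is lcm(21, 10).
Start: lcm = T0 = 21
Fold in T1=10: gcd(21, 10) = 1; lcm(21, 10) = 21 * 10 / 1 = 210 / 1 = 210
Full cycle length = 210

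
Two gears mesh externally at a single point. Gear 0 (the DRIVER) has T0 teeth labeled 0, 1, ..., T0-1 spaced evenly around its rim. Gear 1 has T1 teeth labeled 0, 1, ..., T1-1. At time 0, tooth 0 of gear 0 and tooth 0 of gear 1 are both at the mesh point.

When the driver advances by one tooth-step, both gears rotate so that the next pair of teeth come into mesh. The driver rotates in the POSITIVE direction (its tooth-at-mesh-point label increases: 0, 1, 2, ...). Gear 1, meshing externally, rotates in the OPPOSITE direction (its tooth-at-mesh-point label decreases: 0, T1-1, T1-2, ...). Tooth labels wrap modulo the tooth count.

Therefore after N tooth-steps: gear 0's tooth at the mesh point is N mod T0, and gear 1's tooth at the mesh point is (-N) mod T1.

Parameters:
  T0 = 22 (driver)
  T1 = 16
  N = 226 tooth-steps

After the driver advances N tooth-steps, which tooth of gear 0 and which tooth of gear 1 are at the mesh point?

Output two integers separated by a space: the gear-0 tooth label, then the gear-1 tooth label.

Answer: 6 14

Derivation:
Gear 0 (driver, T0=22): tooth at mesh = N mod T0
  226 = 10 * 22 + 6, so 226 mod 22 = 6
  gear 0 tooth = 6
Gear 1 (driven, T1=16): tooth at mesh = (-N) mod T1
  226 = 14 * 16 + 2, so 226 mod 16 = 2
  (-226) mod 16 = (-2) mod 16 = 16 - 2 = 14
Mesh after 226 steps: gear-0 tooth 6 meets gear-1 tooth 14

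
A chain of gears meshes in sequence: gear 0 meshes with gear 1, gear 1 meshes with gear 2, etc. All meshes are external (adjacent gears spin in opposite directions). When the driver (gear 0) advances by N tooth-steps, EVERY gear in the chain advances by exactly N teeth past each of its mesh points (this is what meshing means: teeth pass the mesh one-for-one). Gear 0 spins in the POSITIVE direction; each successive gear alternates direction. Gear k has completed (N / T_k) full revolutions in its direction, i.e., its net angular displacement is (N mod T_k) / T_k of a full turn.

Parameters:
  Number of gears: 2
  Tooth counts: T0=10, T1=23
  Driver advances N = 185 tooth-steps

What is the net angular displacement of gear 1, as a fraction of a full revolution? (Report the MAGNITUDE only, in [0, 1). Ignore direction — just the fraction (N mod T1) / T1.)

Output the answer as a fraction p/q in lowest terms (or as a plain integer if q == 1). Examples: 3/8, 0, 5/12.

Answer: 1/23

Derivation:
Chain of 2 gears, tooth counts: [10, 23]
  gear 0: T0=10, direction=positive, advance = 185 mod 10 = 5 teeth = 5/10 turn
  gear 1: T1=23, direction=negative, advance = 185 mod 23 = 1 teeth = 1/23 turn
Gear 1: 185 mod 23 = 1
Fraction = 1 / 23 = 1/23 (gcd(1,23)=1) = 1/23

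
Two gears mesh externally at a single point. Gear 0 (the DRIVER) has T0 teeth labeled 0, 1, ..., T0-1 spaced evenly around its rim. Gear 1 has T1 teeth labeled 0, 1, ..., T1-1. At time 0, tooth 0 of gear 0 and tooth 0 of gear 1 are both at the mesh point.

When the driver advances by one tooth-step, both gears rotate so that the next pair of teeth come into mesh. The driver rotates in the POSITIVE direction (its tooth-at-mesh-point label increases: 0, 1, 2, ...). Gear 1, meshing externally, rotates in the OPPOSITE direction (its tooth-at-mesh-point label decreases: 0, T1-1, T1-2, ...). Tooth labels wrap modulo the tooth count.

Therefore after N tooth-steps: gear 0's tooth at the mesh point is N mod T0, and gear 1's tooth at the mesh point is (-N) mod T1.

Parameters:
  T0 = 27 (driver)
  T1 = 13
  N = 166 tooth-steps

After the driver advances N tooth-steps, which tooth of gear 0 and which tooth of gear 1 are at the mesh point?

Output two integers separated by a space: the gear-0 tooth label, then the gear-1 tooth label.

Answer: 4 3

Derivation:
Gear 0 (driver, T0=27): tooth at mesh = N mod T0
  166 = 6 * 27 + 4, so 166 mod 27 = 4
  gear 0 tooth = 4
Gear 1 (driven, T1=13): tooth at mesh = (-N) mod T1
  166 = 12 * 13 + 10, so 166 mod 13 = 10
  (-166) mod 13 = (-10) mod 13 = 13 - 10 = 3
Mesh after 166 steps: gear-0 tooth 4 meets gear-1 tooth 3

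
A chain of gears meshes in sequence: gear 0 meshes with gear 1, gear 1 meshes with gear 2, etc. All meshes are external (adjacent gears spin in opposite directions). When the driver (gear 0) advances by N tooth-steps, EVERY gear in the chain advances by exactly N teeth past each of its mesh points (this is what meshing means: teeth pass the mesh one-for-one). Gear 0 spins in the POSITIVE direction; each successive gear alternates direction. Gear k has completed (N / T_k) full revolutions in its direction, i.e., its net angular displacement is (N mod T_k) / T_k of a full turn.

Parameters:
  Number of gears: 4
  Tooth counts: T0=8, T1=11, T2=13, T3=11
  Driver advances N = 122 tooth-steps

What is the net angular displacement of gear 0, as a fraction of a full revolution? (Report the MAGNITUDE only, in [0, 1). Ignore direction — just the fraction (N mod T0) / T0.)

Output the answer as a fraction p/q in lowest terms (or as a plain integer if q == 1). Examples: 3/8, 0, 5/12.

Answer: 1/4

Derivation:
Chain of 4 gears, tooth counts: [8, 11, 13, 11]
  gear 0: T0=8, direction=positive, advance = 122 mod 8 = 2 teeth = 2/8 turn
  gear 1: T1=11, direction=negative, advance = 122 mod 11 = 1 teeth = 1/11 turn
  gear 2: T2=13, direction=positive, advance = 122 mod 13 = 5 teeth = 5/13 turn
  gear 3: T3=11, direction=negative, advance = 122 mod 11 = 1 teeth = 1/11 turn
Gear 0: 122 mod 8 = 2
Fraction = 2 / 8 = 1/4 (gcd(2,8)=2) = 1/4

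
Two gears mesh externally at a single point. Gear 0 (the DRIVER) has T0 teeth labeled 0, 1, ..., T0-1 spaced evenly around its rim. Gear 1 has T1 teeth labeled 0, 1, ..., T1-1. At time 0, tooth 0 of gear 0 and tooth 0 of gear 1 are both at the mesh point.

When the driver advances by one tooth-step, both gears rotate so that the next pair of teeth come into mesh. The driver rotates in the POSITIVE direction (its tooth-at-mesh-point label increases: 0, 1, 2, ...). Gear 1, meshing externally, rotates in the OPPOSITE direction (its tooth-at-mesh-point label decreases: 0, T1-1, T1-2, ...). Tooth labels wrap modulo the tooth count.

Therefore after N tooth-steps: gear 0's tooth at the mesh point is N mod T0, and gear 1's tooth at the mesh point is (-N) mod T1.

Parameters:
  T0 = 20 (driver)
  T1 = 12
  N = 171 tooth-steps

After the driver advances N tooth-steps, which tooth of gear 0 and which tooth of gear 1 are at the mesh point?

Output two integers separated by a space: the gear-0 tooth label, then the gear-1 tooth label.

Answer: 11 9

Derivation:
Gear 0 (driver, T0=20): tooth at mesh = N mod T0
  171 = 8 * 20 + 11, so 171 mod 20 = 11
  gear 0 tooth = 11
Gear 1 (driven, T1=12): tooth at mesh = (-N) mod T1
  171 = 14 * 12 + 3, so 171 mod 12 = 3
  (-171) mod 12 = (-3) mod 12 = 12 - 3 = 9
Mesh after 171 steps: gear-0 tooth 11 meets gear-1 tooth 9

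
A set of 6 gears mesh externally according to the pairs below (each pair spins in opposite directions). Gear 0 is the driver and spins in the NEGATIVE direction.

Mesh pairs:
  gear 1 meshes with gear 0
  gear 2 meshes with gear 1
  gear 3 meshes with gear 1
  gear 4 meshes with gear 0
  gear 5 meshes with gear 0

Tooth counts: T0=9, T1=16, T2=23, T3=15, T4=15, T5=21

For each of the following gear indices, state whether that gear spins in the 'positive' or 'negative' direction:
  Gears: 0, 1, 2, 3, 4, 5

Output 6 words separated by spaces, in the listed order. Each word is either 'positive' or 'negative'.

Gear 0 (driver): negative (depth 0)
  gear 1: meshes with gear 0 -> depth 1 -> positive (opposite of gear 0)
  gear 2: meshes with gear 1 -> depth 2 -> negative (opposite of gear 1)
  gear 3: meshes with gear 1 -> depth 2 -> negative (opposite of gear 1)
  gear 4: meshes with gear 0 -> depth 1 -> positive (opposite of gear 0)
  gear 5: meshes with gear 0 -> depth 1 -> positive (opposite of gear 0)
Queried indices 0, 1, 2, 3, 4, 5 -> negative, positive, negative, negative, positive, positive

Answer: negative positive negative negative positive positive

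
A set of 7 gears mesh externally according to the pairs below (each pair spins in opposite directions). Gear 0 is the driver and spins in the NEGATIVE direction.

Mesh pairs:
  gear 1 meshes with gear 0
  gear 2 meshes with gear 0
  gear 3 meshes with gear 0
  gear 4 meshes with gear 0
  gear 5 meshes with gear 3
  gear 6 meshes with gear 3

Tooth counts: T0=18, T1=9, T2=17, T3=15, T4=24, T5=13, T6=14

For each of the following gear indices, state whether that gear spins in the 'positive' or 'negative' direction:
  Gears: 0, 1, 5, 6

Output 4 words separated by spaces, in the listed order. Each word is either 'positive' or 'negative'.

Gear 0 (driver): negative (depth 0)
  gear 1: meshes with gear 0 -> depth 1 -> positive (opposite of gear 0)
  gear 2: meshes with gear 0 -> depth 1 -> positive (opposite of gear 0)
  gear 3: meshes with gear 0 -> depth 1 -> positive (opposite of gear 0)
  gear 4: meshes with gear 0 -> depth 1 -> positive (opposite of gear 0)
  gear 5: meshes with gear 3 -> depth 2 -> negative (opposite of gear 3)
  gear 6: meshes with gear 3 -> depth 2 -> negative (opposite of gear 3)
Queried indices 0, 1, 5, 6 -> negative, positive, negative, negative

Answer: negative positive negative negative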